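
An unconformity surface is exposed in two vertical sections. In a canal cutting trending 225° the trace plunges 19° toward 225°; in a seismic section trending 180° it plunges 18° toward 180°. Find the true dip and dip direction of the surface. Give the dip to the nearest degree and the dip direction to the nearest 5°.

true dip 20°, dip direction 205°

The two traces are lines in the plane: v₁ = (sin 225°·cos 19°, cos 225°·cos 19°, −sin 19°), v₂ = (sin 180°·cos 18°, cos 180°·cos 18°, −sin 18°).
n = v₁ × v₂ = (-0.103, -0.207, 0.636) (taken with n_z > 0).
tan δ = √(n_x²+n_y²)/n_z = 0.231/0.636, so δ = 20.0°.
Dip direction = azimuth of (n_x, n_y) = atan2(-0.103, -0.207) = 207°.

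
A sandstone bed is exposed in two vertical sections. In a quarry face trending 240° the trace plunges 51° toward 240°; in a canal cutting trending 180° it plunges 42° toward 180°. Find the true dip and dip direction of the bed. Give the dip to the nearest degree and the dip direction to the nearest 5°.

The two traces are lines in the plane: v₁ = (sin 240°·cos 51°, cos 240°·cos 51°, −sin 51°), v₂ = (sin 180°·cos 42°, cos 180°·cos 42°, −sin 42°).
Cross product v₁ × v₂ gives the pole to the plane: n ∝ (-0.367, -0.365, 0.405).
True dip = arccos(n_z / |n|) = arccos(0.6164) = 51.9°.
Dip direction = azimuth of (n_x, n_y) = atan2(-0.367, -0.365) = 225°.

true dip 52°, dip direction 225°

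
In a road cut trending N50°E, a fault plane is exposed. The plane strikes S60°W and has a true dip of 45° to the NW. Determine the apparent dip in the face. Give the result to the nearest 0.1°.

Angle between strike (S60°W) and section (N50°E): β = 10°.
tan(apparent dip) = tan 45° · sin 10° = 0.1736
α = arctan(0.1736) = 9.85°

9.9°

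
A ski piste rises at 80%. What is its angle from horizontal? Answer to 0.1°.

38.7°

tan θ = 80/100 = 0.8000
θ = arctan(0.8000) = 38.66°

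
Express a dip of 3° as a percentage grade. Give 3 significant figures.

5.24%

grade % = 100 × tan 3° = 100 × 0.0524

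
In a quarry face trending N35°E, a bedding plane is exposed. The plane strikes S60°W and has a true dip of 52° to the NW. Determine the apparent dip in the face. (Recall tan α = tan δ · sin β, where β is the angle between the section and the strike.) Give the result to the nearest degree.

28°

The section lies 25° from the strike.
tan(apparent dip) = tan 52° · sin 25° = 0.5409
α = arctan(0.5409) = 28.41°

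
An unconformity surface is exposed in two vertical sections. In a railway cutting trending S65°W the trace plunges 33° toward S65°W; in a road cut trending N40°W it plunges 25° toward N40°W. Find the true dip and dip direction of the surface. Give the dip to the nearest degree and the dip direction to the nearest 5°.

true dip 36°, dip direction 270°

Represent each trace as a vector plunging at its apparent dip toward its trend (east-north-up frame): v₁ = (-0.760, -0.354, -0.545), v₂ = (-0.583, 0.694, -0.423).
Cross product v₁ × v₂ gives the pole to the plane: n ∝ (-0.528, 0.004, 0.734).
Dip δ = arctan(|n_h|/n_z) = arctan(0.528/0.734) = 35.7°.
The horizontal component of n points toward azimuth atan2(n_x, n_y) = 270°, the dip direction.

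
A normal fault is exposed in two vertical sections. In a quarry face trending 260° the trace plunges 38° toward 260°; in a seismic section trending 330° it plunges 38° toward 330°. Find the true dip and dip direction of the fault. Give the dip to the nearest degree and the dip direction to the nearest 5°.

Each apparent-dip line lies in the plane. As unit vectors (x east, y north, z up), v₁ plunges 38°→260° and v₂ plunges 38°→330°.
The plane normal is n = v₁ × v₂ ∝ (-0.504, 0.235, 0.584).
True dip = arccos(n_z / |n|) = arccos(0.7236) = 43.6°.
The horizontal component of n points toward azimuth atan2(n_x, n_y) = 295°, the dip direction.

true dip 44°, dip direction 295°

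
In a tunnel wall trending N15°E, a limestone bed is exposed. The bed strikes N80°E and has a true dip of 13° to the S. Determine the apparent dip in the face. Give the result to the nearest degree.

12°

Angle between strike (N80°E) and section (N15°E): β = 65°.
tan(apparent dip) = tan 13° · sin 65° = 0.2092
apparent dip = arctan 0.2092 = 11.82°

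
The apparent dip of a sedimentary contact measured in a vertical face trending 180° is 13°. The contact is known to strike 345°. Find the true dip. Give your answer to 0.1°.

41.7°

β = acute angle between strike 345° and section 180° = 15°.
tan δ = tan α / sin β = tan 13° / sin 15° = 0.2309 / 0.2588 = 0.8920
δ = arctan(0.8920) = 41.73°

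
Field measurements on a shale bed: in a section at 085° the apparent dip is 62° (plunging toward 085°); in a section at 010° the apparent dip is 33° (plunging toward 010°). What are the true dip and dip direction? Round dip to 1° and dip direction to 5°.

true dip 62°, dip direction 080°

Each apparent-dip line lies in the plane. As unit vectors (x east, y north, z up), v₁ plunges 62°→085° and v₂ plunges 33°→010°.
n = v₁ × v₂ = (0.707, 0.126, 0.380) (taken with n_z > 0).
True dip = arccos(n_z / |n|) = arccos(0.4680) = 62.1°.
Dip direction = azimuth of (n_x, n_y) = atan2(0.707, 0.126) = 80°.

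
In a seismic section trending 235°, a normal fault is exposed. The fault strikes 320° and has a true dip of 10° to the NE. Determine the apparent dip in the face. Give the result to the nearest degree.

Angle between strike (320°) and section (235°): β = 85°.
tan α = tan 10° × sin 85° = 0.1763 × 0.9962 = 0.1757
apparent dip = arctan 0.1757 = 9.96°

10°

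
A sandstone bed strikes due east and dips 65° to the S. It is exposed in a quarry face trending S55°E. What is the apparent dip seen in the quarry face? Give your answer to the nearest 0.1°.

The section lies 35° from the strike.
tan(apparent dip) = tan 65° · sin 35° = 1.2300
apparent dip = arctan 1.2300 = 50.89°

50.9°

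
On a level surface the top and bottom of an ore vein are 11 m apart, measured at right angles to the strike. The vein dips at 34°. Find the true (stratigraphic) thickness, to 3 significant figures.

True thickness t = w · sin(dip) = 11 × sin 34°
t = 11 × 0.5592 = 6.151 m

6.15 m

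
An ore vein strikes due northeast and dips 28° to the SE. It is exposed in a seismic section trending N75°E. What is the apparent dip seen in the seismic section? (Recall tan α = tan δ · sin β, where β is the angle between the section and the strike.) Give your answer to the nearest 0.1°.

14.9°

The strike is due northeast and the section trends N75°E; the acute angle between them is β = 30°.
tan α = tan 28° × sin 30° = 0.5317 × 0.5000 = 0.2659
α = arctan(0.2659) = 14.89°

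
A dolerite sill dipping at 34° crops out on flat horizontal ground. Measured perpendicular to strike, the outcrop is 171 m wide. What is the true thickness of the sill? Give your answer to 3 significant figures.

95.6 m

True thickness t = w · sin(dip) = 171 × sin 34°
t = 171 × 0.5592 = 95.622 m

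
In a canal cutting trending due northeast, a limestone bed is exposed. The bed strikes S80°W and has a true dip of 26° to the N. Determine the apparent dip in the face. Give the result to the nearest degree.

The strike is S80°W and the section trends due northeast; the acute angle between them is β = 35°.
tan α = tan 26° × sin 35° = 0.4877 × 0.5736 = 0.2798
apparent dip = arctan 0.2798 = 15.63°

16°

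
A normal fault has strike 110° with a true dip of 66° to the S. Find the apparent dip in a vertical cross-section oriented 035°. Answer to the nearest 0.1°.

The strike is 110° and the section trends 035°; the acute angle between them is β = 75°.
tan(apparent dip) = tan 66° · sin 75° = 2.1695
apparent dip = arctan 2.1695 = 65.25°

65.3°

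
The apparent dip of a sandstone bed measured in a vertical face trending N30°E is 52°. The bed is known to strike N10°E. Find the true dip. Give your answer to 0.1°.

75.0°

β = acute angle between strike N10°E and section N30°E = 20°.
tan(true dip) = tan 52° / sin 20° = 3.7423
δ = arctan(3.7423) = 75.04°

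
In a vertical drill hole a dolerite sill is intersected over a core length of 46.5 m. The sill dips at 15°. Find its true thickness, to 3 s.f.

44.9 m

True thickness t = h · cos(dip) = 46.5 × cos 15°
t = 46.5 × 0.9659 = 44.916 m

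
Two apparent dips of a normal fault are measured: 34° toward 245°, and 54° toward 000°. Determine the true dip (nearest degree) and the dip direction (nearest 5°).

Each apparent-dip line lies in the plane. As unit vectors (x east, y north, z up), v₁ plunges 34°→245° and v₂ plunges 54°→000°.
Cross product v₁ × v₂ gives the pole to the plane: n ∝ (-0.612, 0.608, 0.442).
True dip = arccos(n_z / |n|) = arccos(0.4557) = 62.9°.
The horizontal component of n points toward azimuth atan2(n_x, n_y) = 315°, the dip direction.

true dip 63°, dip direction 315°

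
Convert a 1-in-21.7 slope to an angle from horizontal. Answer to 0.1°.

tan θ = 1/21.7 = 0.0461
θ = arctan(0.0461) = 2.64°

2.6°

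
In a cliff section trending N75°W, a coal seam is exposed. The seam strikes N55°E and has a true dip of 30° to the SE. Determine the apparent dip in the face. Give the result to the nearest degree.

Angle between strike (N55°E) and section (N75°W): β = 50°.
tan α = tan 30° × sin 50° = 0.5774 × 0.7660 = 0.4423
apparent dip = arctan 0.4423 = 23.86°

24°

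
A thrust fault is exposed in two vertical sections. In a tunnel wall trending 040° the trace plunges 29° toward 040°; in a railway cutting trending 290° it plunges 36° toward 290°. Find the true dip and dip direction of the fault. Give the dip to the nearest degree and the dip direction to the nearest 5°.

Each apparent-dip line lies in the plane. As unit vectors (x east, y north, z up), v₁ plunges 29°→040° and v₂ plunges 36°→290°.
The plane normal is n = v₁ × v₂ ∝ (-0.260, 0.699, 0.665).
True dip = arccos(n_z / |n|) = arccos(0.6655) = 48.3°.
Dip direction = azimuth of (n_x, n_y) = atan2(-0.260, 0.699) = 340°.

true dip 48°, dip direction 340°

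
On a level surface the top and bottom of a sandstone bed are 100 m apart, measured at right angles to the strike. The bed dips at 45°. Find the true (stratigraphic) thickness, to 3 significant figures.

True thickness t = w · sin(dip) = 100 × sin 45°
t = 100 × 0.7071 = 70.711 m

70.7 m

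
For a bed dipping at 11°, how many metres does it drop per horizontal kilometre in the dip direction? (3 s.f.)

drop per km = 1000 × tan 11° = 1000 × 0.1944

194 m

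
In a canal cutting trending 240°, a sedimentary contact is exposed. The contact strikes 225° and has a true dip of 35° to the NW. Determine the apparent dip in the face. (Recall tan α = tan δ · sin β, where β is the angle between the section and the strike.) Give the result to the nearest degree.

The section lies 15° from the strike.
tan(apparent dip) = tan 35° · sin 15° = 0.1812
α = arctan(0.1812) = 10.27°

10°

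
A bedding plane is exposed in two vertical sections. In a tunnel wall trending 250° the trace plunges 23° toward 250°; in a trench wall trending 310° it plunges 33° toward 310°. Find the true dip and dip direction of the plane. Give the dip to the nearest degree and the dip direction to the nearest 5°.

true dip 33°, dip direction 300°

The two traces are lines in the plane: v₁ = (sin 250°·cos 23°, cos 250°·cos 23°, −sin 23°), v₂ = (sin 310°·cos 33°, cos 310°·cos 33°, −sin 33°).
Cross product v₁ × v₂ gives the pole to the plane: n ∝ (-0.382, 0.220, 0.669).
tan δ = √(n_x²+n_y²)/n_z = 0.441/0.669, so δ = 33.4°.
Dip direction = atan2(-0.382, 0.220) = 300° (azimuth of n's horizontal projection).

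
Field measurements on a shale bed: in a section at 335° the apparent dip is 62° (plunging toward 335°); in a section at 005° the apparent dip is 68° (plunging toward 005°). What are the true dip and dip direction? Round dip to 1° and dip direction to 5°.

true dip 68°, dip direction 015°

Each apparent-dip line lies in the plane. As unit vectors (x east, y north, z up), v₁ plunges 62°→335° and v₂ plunges 68°→005°.
The plane normal is n = v₁ × v₂ ∝ (0.065, 0.213, 0.088).
tan δ = √(n_x²+n_y²)/n_z = 0.222/0.088, so δ = 68.4°.
Dip direction = atan2(0.065, 0.213) = 17° (azimuth of n's horizontal projection).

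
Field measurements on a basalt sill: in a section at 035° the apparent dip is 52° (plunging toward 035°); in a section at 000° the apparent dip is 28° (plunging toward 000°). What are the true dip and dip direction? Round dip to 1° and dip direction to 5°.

true dip 57°, dip direction 070°

Each apparent-dip line lies in the plane. As unit vectors (x east, y north, z up), v₁ plunges 52°→035° and v₂ plunges 28°→000°.
n = v₁ × v₂ = (0.459, 0.166, 0.312) (taken with n_z > 0).
Dip δ = arctan(|n_h|/n_z) = arctan(0.488/0.312) = 57.4°.
The horizontal component of n points toward azimuth atan2(n_x, n_y) = 70°, the dip direction.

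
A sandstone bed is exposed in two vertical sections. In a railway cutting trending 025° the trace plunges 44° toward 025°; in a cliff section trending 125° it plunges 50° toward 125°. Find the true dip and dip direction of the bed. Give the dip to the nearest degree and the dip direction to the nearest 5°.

true dip 59°, dip direction 080°

Represent each trace as a vector plunging at its apparent dip toward its trend (east-north-up frame): v₁ = (0.304, 0.652, -0.695), v₂ = (0.527, -0.369, -0.766).
The plane normal is n = v₁ × v₂ ∝ (0.756, 0.133, 0.455).
True dip = arccos(n_z / |n|) = arccos(0.5104) = 59.3°.
The horizontal component of n points toward azimuth atan2(n_x, n_y) = 80°, the dip direction.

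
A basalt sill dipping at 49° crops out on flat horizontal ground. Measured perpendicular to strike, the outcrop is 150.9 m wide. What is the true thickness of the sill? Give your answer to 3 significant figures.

True thickness t = w · sin(dip) = 150.9 × sin 49°
t = 150.9 × 0.7547 = 113.886 m

114 m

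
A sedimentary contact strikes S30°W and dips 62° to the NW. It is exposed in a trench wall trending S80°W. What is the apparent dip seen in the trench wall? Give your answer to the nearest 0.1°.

55.2°

Angle between strike (S30°W) and section (S80°W): β = 50°.
tan α = tan 62° × sin 50° = 1.8807 × 0.7660 = 1.4407
apparent dip = arctan 1.4407 = 55.24°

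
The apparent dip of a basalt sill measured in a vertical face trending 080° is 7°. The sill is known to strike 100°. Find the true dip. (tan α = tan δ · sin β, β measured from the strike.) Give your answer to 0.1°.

19.7°

β = acute angle between strike 100° and section 080° = 20°.
tan δ = tan α / sin β = tan 7° / sin 20° = 0.1228 / 0.3420 = 0.3590
true dip = arctan 0.3590 = 19.75°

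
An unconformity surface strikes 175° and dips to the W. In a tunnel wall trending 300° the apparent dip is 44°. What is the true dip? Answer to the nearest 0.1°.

49.7°

The section is 55° from the strike.
tan δ = tan α / sin β = tan 44° / sin 55° = 0.9657 / 0.8192 = 1.1789
δ = arctan(1.1789) = 49.69°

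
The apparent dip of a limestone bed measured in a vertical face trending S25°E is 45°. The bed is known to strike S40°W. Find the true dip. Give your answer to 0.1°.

47.8°

β = acute angle between strike S40°W and section S25°E = 65°.
tan(true dip) = tan 45° / sin 65° = 1.1034
δ = arctan(1.1034) = 47.81°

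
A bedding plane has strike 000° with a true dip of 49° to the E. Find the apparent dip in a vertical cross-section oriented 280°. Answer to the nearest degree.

49°

Angle between strike (000°) and section (280°): β = 80°.
tan(apparent dip) = tan 49° · sin 80° = 1.1329
α = arctan(1.1329) = 48.57°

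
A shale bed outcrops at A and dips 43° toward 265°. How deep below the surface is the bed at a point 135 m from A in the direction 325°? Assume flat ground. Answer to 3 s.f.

The hole lies 60° from the dip direction, so the down-dip offset is 135 × cos 60° = 67.50 m.
Depth = down-dip offset × tan(dip) = 67.50 × tan 43° = 67.50 × 0.9325
Depth = 62.94 m

62.9 m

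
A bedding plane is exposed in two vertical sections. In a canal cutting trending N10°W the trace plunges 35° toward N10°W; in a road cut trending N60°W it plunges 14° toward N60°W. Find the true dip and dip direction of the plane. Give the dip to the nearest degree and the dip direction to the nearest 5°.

The two traces are lines in the plane: v₁ = (sin 350°·cos 35°, cos 350°·cos 35°, −sin 35°), v₂ = (sin 300°·cos 14°, cos 300°·cos 14°, −sin 14°).
n = v₁ × v₂ = (0.083, 0.448, 0.609) (taken with n_z > 0).
True dip = arccos(n_z / |n|) = arccos(0.8009) = 36.8°.
The horizontal component of n points toward azimuth atan2(n_x, n_y) = 11°, the dip direction.

true dip 37°, dip direction 010°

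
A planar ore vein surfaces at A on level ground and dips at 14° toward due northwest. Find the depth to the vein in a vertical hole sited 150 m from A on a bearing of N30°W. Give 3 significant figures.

36.1 m

The hole lies 15° from the dip direction, so the down-dip offset is 150 × cos 15° = 144.89 m.
Depth = down-dip offset × tan(dip) = 144.89 × tan 14° = 144.89 × 0.2493
Depth = 36.12 m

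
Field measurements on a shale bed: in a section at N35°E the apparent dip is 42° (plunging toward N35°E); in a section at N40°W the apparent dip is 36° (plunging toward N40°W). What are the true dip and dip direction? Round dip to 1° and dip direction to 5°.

The two traces are lines in the plane: v₁ = (sin 35°·cos 42°, cos 35°·cos 42°, −sin 42°), v₂ = (sin 320°·cos 36°, cos 320°·cos 36°, −sin 36°).
The plane normal is n = v₁ × v₂ ∝ (0.057, 0.599, 0.581).
tan δ = √(n_x²+n_y²)/n_z = 0.601/0.581, so δ = 46.0°.
Dip direction = atan2(0.057, 0.599) = 5° (azimuth of n's horizontal projection).

true dip 46°, dip direction 005°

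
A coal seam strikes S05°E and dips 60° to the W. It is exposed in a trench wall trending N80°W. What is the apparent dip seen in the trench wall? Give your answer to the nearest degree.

59°

Angle between strike (S05°E) and section (N80°W): β = 75°.
tan α = tan 60° × sin 75° = 1.7321 × 0.9659 = 1.6730
apparent dip = arctan 1.6730 = 59.13°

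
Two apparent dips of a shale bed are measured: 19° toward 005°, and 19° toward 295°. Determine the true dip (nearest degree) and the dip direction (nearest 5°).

Each apparent-dip line lies in the plane. As unit vectors (x east, y north, z up), v₁ plunges 19°→005° and v₂ plunges 19°→295°.
n = v₁ × v₂ = (-0.177, 0.306, 0.840) (taken with n_z > 0).
tan δ = √(n_x²+n_y²)/n_z = 0.353/0.840, so δ = 22.8°.
Dip direction = azimuth of (n_x, n_y) = atan2(-0.177, 0.306) = 330°.

true dip 23°, dip direction 330°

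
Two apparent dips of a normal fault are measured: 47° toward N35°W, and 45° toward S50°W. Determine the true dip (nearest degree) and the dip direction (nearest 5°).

Represent each trace as a vector plunging at its apparent dip toward its trend (east-north-up frame): v₁ = (-0.391, 0.559, -0.731), v₂ = (-0.542, -0.455, -0.707).
n = v₁ × v₂ = (-0.727, 0.120, 0.480) (taken with n_z > 0).
True dip = arccos(n_z / |n|) = arccos(0.5460) = 56.9°.
The horizontal component of n points toward azimuth atan2(n_x, n_y) = 279°, the dip direction.

true dip 57°, dip direction 280°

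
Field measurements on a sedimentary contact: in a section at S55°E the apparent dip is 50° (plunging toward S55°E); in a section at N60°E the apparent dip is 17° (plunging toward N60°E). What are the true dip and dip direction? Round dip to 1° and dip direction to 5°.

The two traces are lines in the plane: v₁ = (sin 125°·cos 50°, cos 125°·cos 50°, −sin 50°), v₂ = (sin 60°·cos 17°, cos 60°·cos 17°, −sin 17°).
The plane normal is n = v₁ × v₂ ∝ (0.474, -0.480, 0.557).
True dip = arccos(n_z / |n|) = arccos(0.6365) = 50.5°.
Dip direction = atan2(0.474, -0.480) = 135° (azimuth of n's horizontal projection).

true dip 50°, dip direction 135°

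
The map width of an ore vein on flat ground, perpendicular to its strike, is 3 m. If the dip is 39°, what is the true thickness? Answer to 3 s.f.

True thickness t = w · sin(dip) = 3 × sin 39°
t = 3 × 0.6293 = 1.888 m

1.89 m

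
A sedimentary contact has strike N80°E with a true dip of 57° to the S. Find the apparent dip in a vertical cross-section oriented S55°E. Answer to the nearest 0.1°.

47.4°

Angle between strike (N80°E) and section (S55°E): β = 45°.
tan(apparent dip) = tan 57° · sin 45° = 1.0888
α = arctan(1.0888) = 47.44°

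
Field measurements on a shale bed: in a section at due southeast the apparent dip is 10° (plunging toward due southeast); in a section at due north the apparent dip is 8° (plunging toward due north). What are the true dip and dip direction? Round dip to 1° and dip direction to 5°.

true dip 23°, dip direction 070°

Represent each trace as a vector plunging at its apparent dip toward its trend (east-north-up frame): v₁ = (0.696, -0.696, -0.174), v₂ = (0.000, 0.990, -0.139).
n = v₁ × v₂ = (0.269, 0.097, 0.690) (taken with n_z > 0).
True dip = arccos(n_z / |n|) = arccos(0.9238) = 22.5°.
Dip direction = atan2(0.269, 0.097) = 70° (azimuth of n's horizontal projection).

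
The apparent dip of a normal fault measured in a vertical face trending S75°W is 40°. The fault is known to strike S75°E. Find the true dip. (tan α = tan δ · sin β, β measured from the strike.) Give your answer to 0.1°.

The section is 30° from the strike.
tan(true dip) = tan 40° / sin 30° = 1.6782
δ = arctan(1.6782) = 59.21°

59.2°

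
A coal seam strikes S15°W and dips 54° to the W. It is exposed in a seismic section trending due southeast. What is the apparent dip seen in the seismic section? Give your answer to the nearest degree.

The section lies 60° from the strike.
tan α = tan 54° × sin 60° = 1.3764 × 0.8660 = 1.1920
α = arctan(1.1920) = 50.01°

50°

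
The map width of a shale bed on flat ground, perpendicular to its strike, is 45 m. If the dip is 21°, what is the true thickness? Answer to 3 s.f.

True thickness t = w · sin(dip) = 45 × sin 21°
t = 45 × 0.3584 = 16.127 m

16.1 m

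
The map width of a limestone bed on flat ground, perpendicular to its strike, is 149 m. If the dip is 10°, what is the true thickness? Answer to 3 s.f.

True thickness t = w · sin(dip) = 149 × sin 10°
t = 149 × 0.1736 = 25.874 m

25.9 m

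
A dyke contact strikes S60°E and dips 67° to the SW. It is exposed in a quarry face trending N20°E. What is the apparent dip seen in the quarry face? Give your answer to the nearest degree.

67°

The section lies 80° from the strike.
tan(apparent dip) = tan 67° · sin 80° = 2.3201
α = arctan(2.3201) = 66.68°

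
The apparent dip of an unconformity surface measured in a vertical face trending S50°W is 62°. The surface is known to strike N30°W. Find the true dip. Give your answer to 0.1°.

62.4°

β = acute angle between strike N30°W and section S50°W = 80°.
tan(true dip) = tan 62° / sin 80° = 1.9097
true dip = arctan 1.9097 = 62.36°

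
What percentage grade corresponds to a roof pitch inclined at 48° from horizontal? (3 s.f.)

111%

grade % = 100 × tan 48° = 100 × 1.1106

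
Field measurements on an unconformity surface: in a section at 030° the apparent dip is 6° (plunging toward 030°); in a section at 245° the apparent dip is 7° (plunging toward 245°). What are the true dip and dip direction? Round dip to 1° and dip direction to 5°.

true dip 21°, dip direction 315°

The two traces are lines in the plane: v₁ = (sin 30°·cos 6°, cos 30°·cos 6°, −sin 6°), v₂ = (sin 245°·cos 7°, cos 245°·cos 7°, −sin 7°).
The plane normal is n = v₁ × v₂ ∝ (-0.149, 0.155, 0.566).
True dip = arccos(n_z / |n|) = arccos(0.9351) = 20.8°.
The horizontal component of n points toward azimuth atan2(n_x, n_y) = 316°, the dip direction.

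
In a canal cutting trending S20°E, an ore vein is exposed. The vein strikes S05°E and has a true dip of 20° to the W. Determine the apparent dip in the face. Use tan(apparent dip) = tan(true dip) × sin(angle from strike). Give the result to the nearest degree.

5°

Angle between strike (S05°E) and section (S20°E): β = 15°.
tan α = tan 20° × sin 15° = 0.3640 × 0.2588 = 0.0942
α = arctan(0.0942) = 5.38°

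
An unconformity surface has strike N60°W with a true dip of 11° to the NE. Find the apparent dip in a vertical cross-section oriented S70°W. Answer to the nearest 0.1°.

The strike is N60°W and the section trends S70°W; the acute angle between them is β = 50°.
tan(apparent dip) = tan 11° · sin 50° = 0.1489
apparent dip = arctan 0.1489 = 8.47°

8.5°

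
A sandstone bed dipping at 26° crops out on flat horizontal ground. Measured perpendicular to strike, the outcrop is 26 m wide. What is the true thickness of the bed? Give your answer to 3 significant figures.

True thickness t = w · sin(dip) = 26 × sin 26°
t = 26 × 0.4384 = 11.398 m

11.4 m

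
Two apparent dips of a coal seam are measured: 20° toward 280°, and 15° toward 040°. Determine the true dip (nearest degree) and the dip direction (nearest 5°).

true dip 32°, dip direction 335°

Represent each trace as a vector plunging at its apparent dip toward its trend (east-north-up frame): v₁ = (-0.925, 0.163, -0.342), v₂ = (0.621, 0.740, -0.259).
The plane normal is n = v₁ × v₂ ∝ (-0.211, 0.452, 0.786).
True dip = arccos(n_z / |n|) = arccos(0.8444) = 32.4°.
Dip direction = atan2(-0.211, 0.452) = 335° (azimuth of n's horizontal projection).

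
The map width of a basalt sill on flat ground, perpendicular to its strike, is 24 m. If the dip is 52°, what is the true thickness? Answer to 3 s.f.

True thickness t = w · sin(dip) = 24 × sin 52°
t = 24 × 0.7880 = 18.912 m

18.9 m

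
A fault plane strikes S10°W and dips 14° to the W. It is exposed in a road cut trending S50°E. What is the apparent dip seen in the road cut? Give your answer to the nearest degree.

Angle between strike (S10°W) and section (S50°E): β = 60°.
tan(apparent dip) = tan 14° · sin 60° = 0.2159
apparent dip = arctan 0.2159 = 12.18°

12°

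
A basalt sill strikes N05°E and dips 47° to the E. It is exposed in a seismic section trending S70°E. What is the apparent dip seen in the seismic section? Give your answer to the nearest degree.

46°

The strike is N05°E and the section trends S70°E; the acute angle between them is β = 75°.
tan α = tan 47° × sin 75° = 1.0724 × 0.9659 = 1.0358
α = arctan(1.0358) = 46.01°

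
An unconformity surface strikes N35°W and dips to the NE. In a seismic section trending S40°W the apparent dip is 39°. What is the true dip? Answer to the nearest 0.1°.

40.0°

β = acute angle between strike N35°W and section S40°W = 75°.
tan δ = tan α / sin β = tan 39° / sin 75° = 0.8098 / 0.9659 = 0.8384
true dip = arctan 0.8384 = 39.97°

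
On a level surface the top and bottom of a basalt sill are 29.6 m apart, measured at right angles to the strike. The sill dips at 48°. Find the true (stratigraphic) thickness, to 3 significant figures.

22.0 m

True thickness t = w · sin(dip) = 29.6 × sin 48°
t = 29.6 × 0.7431 = 21.997 m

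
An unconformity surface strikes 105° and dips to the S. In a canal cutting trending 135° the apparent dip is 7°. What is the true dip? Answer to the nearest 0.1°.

The section is 30° from the strike.
tan(true dip) = tan 7° / sin 30° = 0.2456
δ = arctan(0.2456) = 13.80°

13.8°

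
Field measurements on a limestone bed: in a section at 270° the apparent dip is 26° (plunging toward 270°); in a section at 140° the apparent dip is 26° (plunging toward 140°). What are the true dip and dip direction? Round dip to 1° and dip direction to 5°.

true dip 49°, dip direction 205°

Represent each trace as a vector plunging at its apparent dip toward its trend (east-north-up frame): v₁ = (-0.899, -0.000, -0.438), v₂ = (0.578, -0.689, -0.438).
n = v₁ × v₂ = (-0.302, -0.647, 0.619) (taken with n_z > 0).
True dip = arccos(n_z / |n|) = arccos(0.6549) = 49.1°.
Dip direction = azimuth of (n_x, n_y) = atan2(-0.302, -0.647) = 205°.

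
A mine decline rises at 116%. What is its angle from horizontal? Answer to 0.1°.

tan θ = 116/100 = 1.1600
θ = arctan(1.1600) = 49.24°

49.2°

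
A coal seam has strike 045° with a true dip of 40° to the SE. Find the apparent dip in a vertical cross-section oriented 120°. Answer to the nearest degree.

Angle between strike (045°) and section (120°): β = 75°.
tan(apparent dip) = tan 40° · sin 75° = 0.8105
α = arctan(0.8105) = 39.03°

39°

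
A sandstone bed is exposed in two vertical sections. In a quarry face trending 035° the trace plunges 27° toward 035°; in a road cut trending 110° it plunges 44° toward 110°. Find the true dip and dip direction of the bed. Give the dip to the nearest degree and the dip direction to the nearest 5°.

The two traces are lines in the plane: v₁ = (sin 35°·cos 27°, cos 35°·cos 27°, −sin 27°), v₂ = (sin 110°·cos 44°, cos 110°·cos 44°, −sin 44°).
The plane normal is n = v₁ × v₂ ∝ (0.619, -0.048, 0.619).
tan δ = √(n_x²+n_y²)/n_z = 0.621/0.619, so δ = 45.1°.
The horizontal component of n points toward azimuth atan2(n_x, n_y) = 94°, the dip direction.

true dip 45°, dip direction 095°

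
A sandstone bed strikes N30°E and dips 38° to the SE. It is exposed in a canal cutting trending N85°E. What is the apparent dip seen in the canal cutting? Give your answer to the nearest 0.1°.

Angle between strike (N30°E) and section (N85°E): β = 55°.
tan α = tan 38° × sin 55° = 0.7813 × 0.8192 = 0.6400
apparent dip = arctan 0.6400 = 32.62°

32.6°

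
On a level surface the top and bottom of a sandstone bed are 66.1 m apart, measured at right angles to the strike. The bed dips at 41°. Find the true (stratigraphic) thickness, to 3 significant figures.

True thickness t = w · sin(dip) = 66.1 × sin 41°
t = 66.1 × 0.6561 = 43.366 m

43.4 m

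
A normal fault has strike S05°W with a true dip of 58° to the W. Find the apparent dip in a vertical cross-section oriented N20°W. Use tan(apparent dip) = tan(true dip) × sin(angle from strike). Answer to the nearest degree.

34°

Angle between strike (S05°W) and section (N20°W): β = 25°.
tan(apparent dip) = tan 58° · sin 25° = 0.6763
α = arctan(0.6763) = 34.07°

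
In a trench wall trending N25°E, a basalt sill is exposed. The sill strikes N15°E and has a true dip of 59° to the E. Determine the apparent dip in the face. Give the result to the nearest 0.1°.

The strike is N15°E and the section trends N25°E; the acute angle between them is β = 10°.
tan(apparent dip) = tan 59° · sin 10° = 0.2890
apparent dip = arctan 0.2890 = 16.12°

16.1°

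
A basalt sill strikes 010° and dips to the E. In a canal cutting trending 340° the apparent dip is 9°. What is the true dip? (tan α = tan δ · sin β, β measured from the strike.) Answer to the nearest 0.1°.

17.6°

The section is 30° from the strike.
tan δ = tan α / sin β = tan 9° / sin 30° = 0.1584 / 0.5000 = 0.3168
δ = arctan(0.3168) = 17.58°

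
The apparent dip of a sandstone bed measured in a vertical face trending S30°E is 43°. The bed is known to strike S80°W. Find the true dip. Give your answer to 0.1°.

44.8°

The section is 70° from the strike.
tan δ = tan α / sin β = tan 43° / sin 70° = 0.9325 / 0.9397 = 0.9924
δ = arctan(0.9924) = 44.78°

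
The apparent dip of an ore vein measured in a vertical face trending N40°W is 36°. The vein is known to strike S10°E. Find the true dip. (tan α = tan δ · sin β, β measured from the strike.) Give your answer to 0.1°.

The section is 30° from the strike.
tan(true dip) = tan 36° / sin 30° = 1.4531
true dip = arctan 1.4531 = 55.46°

55.5°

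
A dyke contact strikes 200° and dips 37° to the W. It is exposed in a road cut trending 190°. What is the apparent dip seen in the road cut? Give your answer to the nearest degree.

7°

The strike is 200° and the section trends 190°; the acute angle between them is β = 10°.
tan α = tan 37° × sin 10° = 0.7536 × 0.1736 = 0.1309
apparent dip = arctan 0.1309 = 7.45°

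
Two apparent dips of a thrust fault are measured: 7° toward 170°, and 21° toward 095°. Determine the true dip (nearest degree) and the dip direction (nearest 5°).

true dip 21°, dip direction 100°

Each apparent-dip line lies in the plane. As unit vectors (x east, y north, z up), v₁ plunges 7°→170° and v₂ plunges 21°→095°.
n = v₁ × v₂ = (0.340, -0.052, 0.895) (taken with n_z > 0).
True dip = arccos(n_z / |n|) = arccos(0.9333) = 21.0°.
Dip direction = azimuth of (n_x, n_y) = atan2(0.340, -0.052) = 99°.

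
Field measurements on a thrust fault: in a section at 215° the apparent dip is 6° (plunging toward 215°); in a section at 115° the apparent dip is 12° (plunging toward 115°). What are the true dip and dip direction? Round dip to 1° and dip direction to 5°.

true dip 14°, dip direction 150°

Each apparent-dip line lies in the plane. As unit vectors (x east, y north, z up), v₁ plunges 6°→215° and v₂ plunges 12°→115°.
n = v₁ × v₂ = (0.126, -0.211, 0.958) (taken with n_z > 0).
True dip = arccos(n_z / |n|) = arccos(0.9686) = 14.4°.
Dip direction = azimuth of (n_x, n_y) = atan2(0.126, -0.211) = 149°.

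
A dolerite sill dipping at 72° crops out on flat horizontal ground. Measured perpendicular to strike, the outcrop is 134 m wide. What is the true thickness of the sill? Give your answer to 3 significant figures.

True thickness t = w · sin(dip) = 134 × sin 72°
t = 134 × 0.9511 = 127.442 m

127 m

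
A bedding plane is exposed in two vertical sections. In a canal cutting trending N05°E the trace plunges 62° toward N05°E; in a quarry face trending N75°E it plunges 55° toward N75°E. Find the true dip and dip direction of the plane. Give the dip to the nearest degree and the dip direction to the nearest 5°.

true dip 64°, dip direction 030°

Represent each trace as a vector plunging at its apparent dip toward its trend (east-north-up frame): v₁ = (0.041, 0.468, -0.883), v₂ = (0.554, 0.148, -0.819).
n = v₁ × v₂ = (0.252, 0.456, 0.253) (taken with n_z > 0).
Dip δ = arctan(|n_h|/n_z) = arctan(0.521/0.253) = 64.1°.
The horizontal component of n points toward azimuth atan2(n_x, n_y) = 29°, the dip direction.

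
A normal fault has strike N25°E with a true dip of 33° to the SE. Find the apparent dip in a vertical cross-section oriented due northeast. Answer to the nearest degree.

13°

The section lies 20° from the strike.
tan(apparent dip) = tan 33° · sin 20° = 0.2221
α = arctan(0.2221) = 12.52°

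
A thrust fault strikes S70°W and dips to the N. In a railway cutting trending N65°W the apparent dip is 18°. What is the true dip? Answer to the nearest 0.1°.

The section is 45° from the strike.
tan δ = tan α / sin β = tan 18° / sin 45° = 0.3249 / 0.7071 = 0.4595
true dip = arctan 0.4595 = 24.68°

24.7°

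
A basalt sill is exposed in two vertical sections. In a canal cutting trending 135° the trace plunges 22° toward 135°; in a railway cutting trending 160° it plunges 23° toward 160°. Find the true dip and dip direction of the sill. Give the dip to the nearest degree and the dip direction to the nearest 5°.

true dip 23°, dip direction 155°

Each apparent-dip line lies in the plane. As unit vectors (x east, y north, z up), v₁ plunges 22°→135° and v₂ plunges 23°→160°.
Cross product v₁ × v₂ gives the pole to the plane: n ∝ (0.068, -0.138, 0.361).
tan δ = √(n_x²+n_y²)/n_z = 0.154/0.361, so δ = 23.1°.
Dip direction = atan2(0.068, -0.138) = 154° (azimuth of n's horizontal projection).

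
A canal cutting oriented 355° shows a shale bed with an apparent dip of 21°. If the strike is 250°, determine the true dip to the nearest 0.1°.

21.7°

The section is 75° from the strike.
tan(true dip) = tan 21° / sin 75° = 0.3974
δ = arctan(0.3974) = 21.67°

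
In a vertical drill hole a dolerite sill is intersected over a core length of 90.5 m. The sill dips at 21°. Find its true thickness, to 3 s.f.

84.5 m

True thickness t = h · cos(dip) = 90.5 × cos 21°
t = 90.5 × 0.9336 = 84.489 m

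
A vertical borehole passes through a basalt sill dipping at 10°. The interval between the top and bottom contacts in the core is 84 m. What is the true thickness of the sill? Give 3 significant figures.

True thickness t = h · cos(dip) = 84 × cos 10°
t = 84 × 0.9848 = 82.724 m

82.7 m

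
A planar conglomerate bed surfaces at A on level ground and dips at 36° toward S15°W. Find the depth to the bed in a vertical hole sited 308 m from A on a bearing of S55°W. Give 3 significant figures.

The hole lies 40° from the dip direction, so the down-dip offset is 308 × cos 40° = 235.94 m.
Depth = down-dip offset × tan(dip) = 235.94 × tan 36° = 235.94 × 0.7265
Depth = 171.42 m

171 m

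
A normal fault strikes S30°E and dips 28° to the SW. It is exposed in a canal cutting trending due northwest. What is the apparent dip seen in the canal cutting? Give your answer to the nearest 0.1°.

7.8°

The strike is S30°E and the section trends due northwest; the acute angle between them is β = 15°.
tan α = tan 28° × sin 15° = 0.5317 × 0.2588 = 0.1376
α = arctan(0.1376) = 7.84°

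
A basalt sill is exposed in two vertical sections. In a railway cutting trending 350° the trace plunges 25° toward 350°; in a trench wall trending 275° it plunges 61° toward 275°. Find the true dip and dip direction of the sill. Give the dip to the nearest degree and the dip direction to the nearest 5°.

Represent each trace as a vector plunging at its apparent dip toward its trend (east-north-up frame): v₁ = (-0.157, 0.893, -0.423), v₂ = (-0.483, 0.042, -0.875).
Cross product v₁ × v₂ gives the pole to the plane: n ∝ (-0.763, 0.066, 0.424).
True dip = arccos(n_z / |n|) = arccos(0.4848) = 61.0°.
Dip direction = atan2(-0.763, 0.066) = 275° (azimuth of n's horizontal projection).

true dip 61°, dip direction 275°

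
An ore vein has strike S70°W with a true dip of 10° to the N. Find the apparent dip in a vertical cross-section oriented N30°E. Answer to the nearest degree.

The section lies 40° from the strike.
tan α = tan 10° × sin 40° = 0.1763 × 0.6428 = 0.1133
α = arctan(0.1133) = 6.47°

6°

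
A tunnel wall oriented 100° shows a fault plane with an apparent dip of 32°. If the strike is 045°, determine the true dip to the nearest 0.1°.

The section is 55° from the strike.
tan δ = tan α / sin β = tan 32° / sin 55° = 0.6249 / 0.8192 = 0.7628
true dip = arctan 0.7628 = 37.34°

37.3°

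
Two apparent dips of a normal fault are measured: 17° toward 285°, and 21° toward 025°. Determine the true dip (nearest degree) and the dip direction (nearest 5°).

true dip 28°, dip direction 340°

The two traces are lines in the plane: v₁ = (sin 285°·cos 17°, cos 285°·cos 17°, −sin 17°), v₂ = (sin 25°·cos 21°, cos 25°·cos 21°, −sin 21°).
Cross product v₁ × v₂ gives the pole to the plane: n ∝ (-0.159, 0.446, 0.879).
tan δ = √(n_x²+n_y²)/n_z = 0.474/0.879, so δ = 28.3°.
Dip direction = azimuth of (n_x, n_y) = atan2(-0.159, 0.446) = 340°.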